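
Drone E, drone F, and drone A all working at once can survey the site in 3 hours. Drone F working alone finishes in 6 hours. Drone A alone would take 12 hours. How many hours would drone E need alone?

12 hours

Combined rate is 1/3 per hour.
Known contribution: 1/6 + 1/12 = (2 + 1)/12 = 3/12 = 1/4 per hour.
So drone E's rate is 1/3 − 1/4 = 1/12, meaning 12 hours alone.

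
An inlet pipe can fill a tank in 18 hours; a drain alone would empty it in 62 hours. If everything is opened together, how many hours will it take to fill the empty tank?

Net rate = 1/18 − 1/62 = (31 − 9)/558 = 22/558 = 11/279 per hour.
Filling time = 1 ÷ (11/279) = 279/11 hours.

279/11 hours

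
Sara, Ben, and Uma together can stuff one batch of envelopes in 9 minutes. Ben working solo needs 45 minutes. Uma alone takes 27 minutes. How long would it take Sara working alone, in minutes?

Combined rate is 1/9 per minute.
Known contribution: 1/45 + 1/27 = (3 + 5)/135 = 8/135 per minute.
So Sara's rate is 1/9 − 8/135 = 7/135, meaning 135/7 minutes alone.

135/7 minutes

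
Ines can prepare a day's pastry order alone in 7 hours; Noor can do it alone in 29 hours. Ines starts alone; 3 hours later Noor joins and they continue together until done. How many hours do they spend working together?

29/9 hours

In 3 hours Ines does 3/7 of the job, leaving 4/7.
Ines and Noor together work at 36/203 per hour, so finishing takes 4/7 ÷ 36/203 = 29/9 hours.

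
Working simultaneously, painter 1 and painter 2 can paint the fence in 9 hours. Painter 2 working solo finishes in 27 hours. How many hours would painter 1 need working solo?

27/2 hours

Combined rate is 1/9 per hour.
Known contribution: 1/27 per hour.
So painter 1's rate is 1/9 − 1/27 = 2/27, meaning 27/2 hours alone.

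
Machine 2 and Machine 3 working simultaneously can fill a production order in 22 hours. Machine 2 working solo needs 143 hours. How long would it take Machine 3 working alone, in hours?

26 hours

Combined rate is 1/22 per hour.
Known contribution: 1/143 per hour.
So Machine 3's rate is 1/22 − 1/143 = 1/26, meaning 26 hours alone.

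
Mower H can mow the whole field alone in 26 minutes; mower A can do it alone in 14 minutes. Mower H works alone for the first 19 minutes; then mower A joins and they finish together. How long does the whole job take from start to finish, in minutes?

429/20 minutes

In 19 minutes mower H does 19/26 of the job, leaving 7/26.
Mower H and mower A together work at 10/91 per minute, so finishing takes 7/26 ÷ 10/91 = 49/20 minutes.
Total time = 19 + 49/20 = 429/20 minutes.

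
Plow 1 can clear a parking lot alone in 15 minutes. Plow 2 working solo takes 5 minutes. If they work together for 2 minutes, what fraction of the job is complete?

Combined rate: 1/15 + 1/5 = (1 + 3)/15 = 4/15 per minute.
In 2 minutes they complete 2·4/15 = 8/15 of the job.

8/15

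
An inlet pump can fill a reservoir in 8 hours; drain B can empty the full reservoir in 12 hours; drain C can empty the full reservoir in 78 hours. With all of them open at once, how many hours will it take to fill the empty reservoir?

Net rate = 1/8 − 1/12 − 1/78 = (39 − 26 − 4)/312 = 9/312 = 3/104 per hour.
Filling time = 1 ÷ (3/104) = 104/3 hours.

104/3 hours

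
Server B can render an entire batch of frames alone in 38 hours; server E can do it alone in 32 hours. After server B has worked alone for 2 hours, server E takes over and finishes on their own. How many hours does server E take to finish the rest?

In 2 hours server B does 2/38 = 1/19 of the job, leaving 18/19.
Server E works at 1/32 per hour, so finishing takes 18/19 ÷ 1/32 = 576/19 hours.

576/19 hours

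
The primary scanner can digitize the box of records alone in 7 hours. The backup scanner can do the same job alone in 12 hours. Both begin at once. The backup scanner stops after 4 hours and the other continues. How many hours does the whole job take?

In the first 4 hours the combined rate is 19/84, so 19/21 of the job is done, leaving 2/21.
After the backup scanner leaves the rate is 1/7 per hour; the remaining 2/21 takes 2/3 hours.
Total = 4 + 2/3 = 14/3 hours.

14/3 hours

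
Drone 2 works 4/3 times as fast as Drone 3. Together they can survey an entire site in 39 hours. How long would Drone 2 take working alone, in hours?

273/4 hours

Let Drone 3's rate be r; then Drone 2's rate is (4/3)r, so together (4/3 + 1)r = (7/3)r = 1/39.
Thus r = 1/91 per hour.
Drone 3 alone: 91 hours; Drone 2 alone: 273/4 hours.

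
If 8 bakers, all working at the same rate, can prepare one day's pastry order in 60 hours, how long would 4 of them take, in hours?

120 hours

Total work is 8·60 = 480 baker-hours.
With 4 bakers: 480/4 = 120 hours.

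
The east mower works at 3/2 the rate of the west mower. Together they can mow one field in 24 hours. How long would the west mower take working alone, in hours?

Let the west mower's rate be r; then the east mower's rate is (3/2)r, so together (3/2 + 1)r = (5/2)r = 1/24.
Thus r = 1/60 per hour.
The west mower alone: 60 hours; the east mower alone: 40 hours.

60 hours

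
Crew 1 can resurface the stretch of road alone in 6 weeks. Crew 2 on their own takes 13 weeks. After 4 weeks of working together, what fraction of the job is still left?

Combined rate: 1/6 + 1/13 = (13 + 6)/78 = 19/78 per week.
In 4 weeks they complete 4·19/78 = 38/39 of the job.
So 1/39 remains.

1/39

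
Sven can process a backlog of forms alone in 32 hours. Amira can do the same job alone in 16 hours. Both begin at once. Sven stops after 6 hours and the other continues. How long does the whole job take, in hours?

13 hours

In the first 6 hours the combined rate is 3/32, so 9/16 of the job is done, leaving 7/16.
After Sven leaves the rate is 1/16 per hour; the remaining 7/16 takes 7 hours.
Total = 6 + 7 = 13 hours.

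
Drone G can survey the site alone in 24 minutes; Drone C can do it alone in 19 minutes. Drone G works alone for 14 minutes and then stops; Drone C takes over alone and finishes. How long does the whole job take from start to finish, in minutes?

263/12 minutes

In 14 minutes Drone G does 14/24 = 7/12 of the job, leaving 5/12.
Drone C works at 1/19 per minute, so finishing takes 5/12 ÷ 1/19 = 95/12 minutes.
Total time = 14 + 95/12 = 263/12 minutes.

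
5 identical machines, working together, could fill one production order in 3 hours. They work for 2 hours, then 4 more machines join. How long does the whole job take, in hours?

23/9 hours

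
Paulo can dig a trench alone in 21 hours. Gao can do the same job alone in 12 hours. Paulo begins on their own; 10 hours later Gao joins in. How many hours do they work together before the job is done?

In the first 10 hours Paulo alone does 10/21 of the job, leaving 11/21.
Once everyone is working, combined rate: 1/21 + 1/12 = (4 + 7)/84 = 11/84 per hour.
Remaining 11/21 at 11/84 per hour takes 4 hours.

4 hours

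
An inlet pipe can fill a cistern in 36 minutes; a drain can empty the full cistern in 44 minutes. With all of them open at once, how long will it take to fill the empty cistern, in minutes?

198 minutes

Net rate = 1/36 − 1/44 = (11 − 9)/396 = 2/396 = 1/198 per minute.
Filling time = 1 ÷ (1/198) = 198 minutes.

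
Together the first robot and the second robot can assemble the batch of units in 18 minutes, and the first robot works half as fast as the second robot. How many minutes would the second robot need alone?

27 minutes

Let the second robot's rate be r; then the first robot's rate is (1/2)r, so together (1/2 + 1)r = (3/2)r = 1/18.
Thus r = 1/27 per minute.
The second robot alone: 27 minutes; the first robot alone: 54 minutes.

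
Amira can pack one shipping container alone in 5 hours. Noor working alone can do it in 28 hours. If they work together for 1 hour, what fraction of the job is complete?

Combined rate: 1/5 + 1/28 = (28 + 5)/140 = 33/140 per hour.
In 1 hour they complete 1·33/140 = 33/140 of the job.

33/140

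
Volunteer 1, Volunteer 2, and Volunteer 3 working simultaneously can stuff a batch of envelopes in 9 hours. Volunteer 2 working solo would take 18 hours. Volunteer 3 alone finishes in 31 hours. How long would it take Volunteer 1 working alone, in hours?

Combined rate is 1/9 per hour.
Known contribution: 1/18 + 1/31 = (31 + 18)/558 = 49/558 per hour.
So Volunteer 1's rate is 1/9 − 49/558 = 13/558, meaning 558/13 hours alone.

558/13 hours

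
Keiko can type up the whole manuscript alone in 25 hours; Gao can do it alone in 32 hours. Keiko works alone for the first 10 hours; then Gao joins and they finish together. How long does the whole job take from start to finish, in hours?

In 10 hours Keiko does 10/25 = 2/5 of the job, leaving 3/5.
Keiko and Gao together work at 57/800 per hour, so finishing takes 3/5 ÷ 57/800 = 160/19 hours.
Total time = 10 + 160/19 = 350/19 hours.

350/19 hours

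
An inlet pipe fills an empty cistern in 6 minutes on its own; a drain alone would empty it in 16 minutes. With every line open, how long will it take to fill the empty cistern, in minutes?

Net rate = 1/6 − 1/16 = (8 − 3)/48 = 5/48 per minute.
Filling time = 1 ÷ (5/48) = 48/5 minutes.

48/5 minutes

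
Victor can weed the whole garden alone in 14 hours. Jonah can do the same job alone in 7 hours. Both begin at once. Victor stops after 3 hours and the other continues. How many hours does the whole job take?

11/2 hours

In the first 3 hours the combined rate is 3/14, so 9/14 of the job is done, leaving 5/14.
After Victor leaves the rate is 1/7 per hour; the remaining 5/14 takes 5/2 hours.
Total = 3 + 5/2 = 11/2 hours.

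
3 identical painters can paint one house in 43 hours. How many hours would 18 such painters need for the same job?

43/6 hours

Total work is 3·43 = 129 painter-hours.
With 18 painters: 129/18 = 43/6 hours.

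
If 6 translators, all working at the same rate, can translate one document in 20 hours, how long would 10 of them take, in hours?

Total work is 6·20 = 120 translator-hours.
With 10 translators: 120/10 = 12 hours.

12 hours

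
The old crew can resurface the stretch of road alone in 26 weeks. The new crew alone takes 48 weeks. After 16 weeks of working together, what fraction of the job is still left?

Combined rate: 1/26 + 1/48 = (24 + 13)/624 = 37/624 per week.
In 16 weeks they complete 16·37/624 = 37/39 of the job.
So 2/39 remains.

2/39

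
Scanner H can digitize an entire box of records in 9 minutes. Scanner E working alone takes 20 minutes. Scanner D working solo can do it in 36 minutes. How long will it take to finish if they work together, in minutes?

Combined rate: 1/9 + 1/20 + 1/36 = (20 + 9 + 5)/180 = 34/180 = 17/90 per minute.
Time = 1 ÷ (17/90) = 90/17 minutes.

90/17 minutes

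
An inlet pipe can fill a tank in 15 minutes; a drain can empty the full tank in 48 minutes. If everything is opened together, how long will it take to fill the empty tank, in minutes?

Net rate = 1/15 − 1/48 = (16 − 5)/240 = 11/240 per minute.
Filling time = 1 ÷ (11/240) = 240/11 minutes.

240/11 minutes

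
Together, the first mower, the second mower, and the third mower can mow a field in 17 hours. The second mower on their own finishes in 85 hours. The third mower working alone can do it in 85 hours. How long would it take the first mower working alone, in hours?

Combined rate is 1/17 per hour.
Known contribution: 1/85 + 1/85 = (1 + 1)/85 = 2/85 per hour.
So the first mower's rate is 1/17 − 2/85 = 3/85, meaning 85/3 hours alone.

85/3 hours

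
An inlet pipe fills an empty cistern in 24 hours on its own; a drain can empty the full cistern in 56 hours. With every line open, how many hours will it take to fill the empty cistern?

Net rate = 1/24 − 1/56 = (7 − 3)/168 = 4/168 = 1/42 per hour.
Filling time = 1 ÷ (1/42) = 42 hours.

42 hours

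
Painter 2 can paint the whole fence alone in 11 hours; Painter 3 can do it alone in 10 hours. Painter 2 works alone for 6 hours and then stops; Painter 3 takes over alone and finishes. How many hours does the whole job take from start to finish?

116/11 hours

In 6 hours Painter 2 does 6/11 of the job, leaving 5/11.
Painter 3 works at 1/10 per hour, so finishing takes 5/11 ÷ 1/10 = 50/11 hours.
Total time = 6 + 50/11 = 116/11 hours.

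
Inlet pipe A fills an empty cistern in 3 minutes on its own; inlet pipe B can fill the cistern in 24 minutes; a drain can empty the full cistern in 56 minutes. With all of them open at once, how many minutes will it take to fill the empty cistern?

Net rate = 1/3 + 1/24 − 1/56 = (56 + 7 − 3)/168 = 60/168 = 5/14 per minute.
Filling time = 1 ÷ (5/14) = 14/5 minutes.

14/5 minutes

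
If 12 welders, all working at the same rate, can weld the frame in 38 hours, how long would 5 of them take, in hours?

Total work is 12·38 = 456 welder-hours.
With 5 welders: 456/5 hours.

456/5 hours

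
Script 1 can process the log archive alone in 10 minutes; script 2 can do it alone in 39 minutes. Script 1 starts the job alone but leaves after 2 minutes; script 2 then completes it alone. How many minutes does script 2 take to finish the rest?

In 2 minutes script 1 does 2/10 = 1/5 of the job, leaving 4/5.
Script 2 works at 1/39 per minute, so finishing takes 4/5 ÷ 1/39 = 156/5 minutes.

156/5 minutes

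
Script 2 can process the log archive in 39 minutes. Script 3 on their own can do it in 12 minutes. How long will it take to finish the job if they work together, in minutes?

156/17 minutes

With two workers the combined time is the product over the sum: 39·12/(39+12) = 468/51 = 156/17 minutes.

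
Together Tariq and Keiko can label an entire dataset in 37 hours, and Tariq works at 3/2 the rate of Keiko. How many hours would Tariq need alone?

Let Keiko's rate be r; then Tariq's rate is (3/2)r, so together (3/2 + 1)r = (5/2)r = 1/37.
Thus r = 2/185 per hour.
Keiko alone: 185/2 hours; Tariq alone: 185/3 hours.

185/3 hours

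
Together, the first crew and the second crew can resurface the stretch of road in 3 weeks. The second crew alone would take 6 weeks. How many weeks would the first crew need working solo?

6 weeks

Combined rate is 1/3 per week.
Known contribution: 1/6 per week.
So the first crew's rate is 1/3 − 1/6 = 1/6, meaning 6 weeks alone.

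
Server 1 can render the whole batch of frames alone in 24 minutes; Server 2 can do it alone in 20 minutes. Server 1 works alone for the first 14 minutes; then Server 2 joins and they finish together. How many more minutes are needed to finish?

In 14 minutes Server 1 does 14/24 = 7/12 of the job, leaving 5/12.
Server 1 and Server 2 together work at 11/120 per minute, so finishing takes 5/12 ÷ 11/120 = 50/11 minutes.

50/11 minutes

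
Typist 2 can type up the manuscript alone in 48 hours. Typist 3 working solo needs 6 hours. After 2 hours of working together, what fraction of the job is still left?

Combined rate: 1/48 + 1/6 = (1 + 8)/48 = 9/48 = 3/16 per hour.
In 2 hours they complete 2·3/16 = 3/8 of the job.
So 5/8 remains.

5/8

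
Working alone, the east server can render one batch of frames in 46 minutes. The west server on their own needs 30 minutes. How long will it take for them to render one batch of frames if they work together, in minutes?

345/19 minutes

With two workers the combined time is the product over the sum: 46·30/(46+30) = 1380/76 = 345/19 minutes.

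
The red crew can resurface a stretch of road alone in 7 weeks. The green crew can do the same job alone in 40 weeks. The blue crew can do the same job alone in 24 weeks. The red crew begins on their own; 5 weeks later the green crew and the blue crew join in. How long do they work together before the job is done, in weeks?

15/11 weeks

In the first 5 weeks the red crew alone does 5/7 of the job, leaving 2/7.
Once everyone is working, combined rate: 1/7 + 1/40 + 1/24 = (120 + 21 + 35)/840 = 176/840 = 22/105 per week.
Remaining 2/7 at 22/105 per week takes 15/11 weeks.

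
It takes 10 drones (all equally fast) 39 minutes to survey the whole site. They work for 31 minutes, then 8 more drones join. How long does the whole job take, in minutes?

One drone does 1/390 of the job per minute.
After 31 minutes with 10 drones, 31/39 is done (8/39 left).
With 18 drones the rate is 18/390 = 3/65, so the rest takes 8/39 ÷ 3/65 = 40/9 minutes.
Total = 31 + 40/9 = 319/9 minutes.

319/9 minutes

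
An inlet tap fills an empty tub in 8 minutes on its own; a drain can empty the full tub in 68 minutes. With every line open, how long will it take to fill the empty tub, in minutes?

Net rate = 1/8 − 1/68 = (17 − 2)/136 = 15/136 per minute.
Filling time = 1 ÷ (15/136) = 136/15 minutes.

136/15 minutes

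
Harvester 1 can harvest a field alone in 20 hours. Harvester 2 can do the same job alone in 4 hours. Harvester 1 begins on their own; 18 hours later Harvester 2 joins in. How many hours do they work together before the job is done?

1/3 hours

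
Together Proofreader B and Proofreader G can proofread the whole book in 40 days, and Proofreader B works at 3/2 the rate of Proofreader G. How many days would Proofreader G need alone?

100 days

Let Proofreader G's rate be r; then Proofreader B's rate is (3/2)r, so together (3/2 + 1)r = (5/2)r = 1/40.
Thus r = 1/100 per day.
Proofreader G alone: 100 days; Proofreader B alone: 200/3 days.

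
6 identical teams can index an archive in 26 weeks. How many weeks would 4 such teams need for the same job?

Total work is 6·26 = 156 team-weeks.
With 4 teams: 156/4 = 39 weeks.

39 weeks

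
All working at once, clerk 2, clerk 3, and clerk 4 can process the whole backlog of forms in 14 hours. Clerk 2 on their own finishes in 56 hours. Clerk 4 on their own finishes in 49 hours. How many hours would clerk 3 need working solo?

Combined rate is 1/14 per hour.
Known contribution: 1/56 + 1/49 = (7 + 8)/392 = 15/392 per hour.
So clerk 3's rate is 1/14 − 15/392 = 13/392, meaning 392/13 hours alone.

392/13 hours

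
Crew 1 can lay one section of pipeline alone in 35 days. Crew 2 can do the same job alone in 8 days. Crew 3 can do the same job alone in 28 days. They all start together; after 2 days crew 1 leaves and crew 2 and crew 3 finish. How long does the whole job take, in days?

In the first 2 days the combined rate is 53/280, so 53/140 of the job is done, leaving 87/140.
After crew 1 leaves the rate is 9/56 per day; the remaining 87/140 takes 58/15 days.
Total = 2 + 58/15 = 88/15 days.

88/15 days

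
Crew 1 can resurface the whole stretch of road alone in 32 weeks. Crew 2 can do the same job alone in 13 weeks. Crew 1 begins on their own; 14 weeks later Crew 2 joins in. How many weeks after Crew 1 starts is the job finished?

In the first 14 weeks Crew 1 alone does 14/32 = 7/16 of the job, leaving 9/16.
Once everyone is working, combined rate: 1/32 + 1/13 = (13 + 32)/416 = 45/416 per week.
Remaining 9/16 at 45/416 per week takes 26/5 weeks.
Total from the start = 14 + 26/5 = 96/5 weeks.

96/5 weeks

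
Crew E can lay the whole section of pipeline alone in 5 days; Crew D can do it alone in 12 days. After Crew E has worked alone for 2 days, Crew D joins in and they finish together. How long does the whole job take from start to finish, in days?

70/17 days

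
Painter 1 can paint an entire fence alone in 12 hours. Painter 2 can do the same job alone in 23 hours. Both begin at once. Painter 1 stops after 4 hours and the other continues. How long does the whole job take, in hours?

In the first 4 hours the combined rate is 35/276, so 35/69 of the job is done, leaving 34/69.
After Painter 1 leaves the rate is 1/23 per hour; the remaining 34/69 takes 34/3 hours.
Total = 4 + 34/3 = 46/3 hours.

46/3 hours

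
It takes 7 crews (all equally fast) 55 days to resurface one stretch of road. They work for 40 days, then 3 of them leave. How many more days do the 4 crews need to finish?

105/4 days

One crew does 1/385 of the job per day.
After 40 days with 7 crews, 8/11 is done (3/11 left).
With 4 crews the rate is 4/385, so the rest takes 3/11 ÷ 4/385 = 105/4 days.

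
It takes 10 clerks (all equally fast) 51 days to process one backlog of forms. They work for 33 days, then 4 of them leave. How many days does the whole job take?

One clerk does 1/510 of the job per day.
After 33 days with 10 clerks, 11/17 is done (6/17 left).
With 6 clerks the rate is 6/510 = 1/85, so the rest takes 6/17 ÷ 1/85 = 30 days.
Total = 33 + 30 = 63 days.

63 days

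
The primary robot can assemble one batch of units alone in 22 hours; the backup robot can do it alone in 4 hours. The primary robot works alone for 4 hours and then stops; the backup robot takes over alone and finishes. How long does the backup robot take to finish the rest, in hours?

36/11 hours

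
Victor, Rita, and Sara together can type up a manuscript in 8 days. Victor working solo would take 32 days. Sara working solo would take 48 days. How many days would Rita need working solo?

96/7 days

Combined rate is 1/8 per day.
Known contribution: 1/32 + 1/48 = (3 + 2)/96 = 5/96 per day.
So Rita's rate is 1/8 − 5/96 = 7/96, meaning 96/7 days alone.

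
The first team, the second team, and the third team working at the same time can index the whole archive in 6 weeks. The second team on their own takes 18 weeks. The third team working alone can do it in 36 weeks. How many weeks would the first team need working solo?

12 weeks

Combined rate is 1/6 per week.
Known contribution: 1/18 + 1/36 = (2 + 1)/36 = 3/36 = 1/12 per week.
So the first team's rate is 1/6 − 1/12 = 1/12, meaning 12 weeks alone.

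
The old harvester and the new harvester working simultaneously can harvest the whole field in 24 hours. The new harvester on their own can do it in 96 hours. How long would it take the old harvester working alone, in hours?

32 hours

Combined rate is 1/24 per hour.
Known contribution: 1/96 per hour.
So the old harvester's rate is 1/24 − 1/96 = 1/32, meaning 32 hours alone.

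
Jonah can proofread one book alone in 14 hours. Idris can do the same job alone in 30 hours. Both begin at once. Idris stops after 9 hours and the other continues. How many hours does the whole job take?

49/5 hours

In the first 9 hours the combined rate is 11/105, so 33/35 of the job is done, leaving 2/35.
After Idris leaves the rate is 1/14 per hour; the remaining 2/35 takes 4/5 hours.
Total = 9 + 4/5 = 49/5 hours.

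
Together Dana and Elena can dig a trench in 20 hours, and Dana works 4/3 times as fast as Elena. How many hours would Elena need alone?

Let Elena's rate be r; then Dana's rate is (4/3)r, so together (4/3 + 1)r = (7/3)r = 1/20.
Thus r = 3/140 per hour.
Elena alone: 140/3 hours; Dana alone: 35 hours.

140/3 hours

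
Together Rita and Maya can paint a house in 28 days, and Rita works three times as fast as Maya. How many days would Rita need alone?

Let Maya's rate be r; then Rita's rate is 3r, so together (3 + 1)r = 4r = 1/28.
Thus r = 1/112 per day.
Maya alone: 112 days; Rita alone: 112/3 days.

112/3 days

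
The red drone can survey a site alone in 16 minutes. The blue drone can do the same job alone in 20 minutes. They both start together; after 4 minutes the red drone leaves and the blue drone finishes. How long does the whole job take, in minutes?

In the first 4 minutes the combined rate is 9/80, so 9/20 of the job is done, leaving 11/20.
After the red drone leaves the rate is 1/20 per minute; the remaining 11/20 takes 11 minutes.
Total = 4 + 11 = 15 minutes.

15 minutes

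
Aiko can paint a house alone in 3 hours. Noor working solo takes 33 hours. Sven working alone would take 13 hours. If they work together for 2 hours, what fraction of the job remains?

Combined rate: 1/3 + 1/33 + 1/13 = (143 + 13 + 33)/429 = 189/429 = 63/143 per hour.
In 2 hours they complete 2·63/143 = 126/143 of the job.
So 17/143 remains.

17/143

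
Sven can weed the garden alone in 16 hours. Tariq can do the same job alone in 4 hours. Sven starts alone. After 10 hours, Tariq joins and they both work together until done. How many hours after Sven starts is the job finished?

56/5 hours

In the first 10 hours Sven alone does 10/16 = 5/8 of the job, leaving 3/8.
Once everyone is working, combined rate: 1/16 + 1/4 = (1 + 4)/16 = 5/16 per hour.
Remaining 3/8 at 5/16 per hour takes 6/5 hours.
Total from the start = 10 + 6/5 = 56/5 hours.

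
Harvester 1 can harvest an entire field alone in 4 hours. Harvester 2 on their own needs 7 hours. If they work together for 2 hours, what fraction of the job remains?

3/14

Combined rate: 1/4 + 1/7 = (7 + 4)/28 = 11/28 per hour.
In 2 hours they complete 2·11/28 = 11/14 of the job.
So 3/14 remains.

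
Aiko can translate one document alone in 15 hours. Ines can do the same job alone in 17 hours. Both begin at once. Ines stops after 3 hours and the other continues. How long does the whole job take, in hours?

In the first 3 hours the combined rate is 32/255, so 32/85 of the job is done, leaving 53/85.
After Ines leaves the rate is 1/15 per hour; the remaining 53/85 takes 159/17 hours.
Total = 3 + 159/17 = 210/17 hours.

210/17 hours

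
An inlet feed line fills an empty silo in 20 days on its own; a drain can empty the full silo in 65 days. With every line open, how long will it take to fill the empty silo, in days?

260/9 days

Net rate = 1/20 − 1/65 = (13 − 4)/260 = 9/260 per day.
Filling time = 1 ÷ (9/260) = 260/9 days.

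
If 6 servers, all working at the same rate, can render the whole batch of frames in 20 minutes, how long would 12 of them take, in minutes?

10 minutes

Total work is 6·20 = 120 server-minutes.
With 12 servers: 120/12 = 10 minutes.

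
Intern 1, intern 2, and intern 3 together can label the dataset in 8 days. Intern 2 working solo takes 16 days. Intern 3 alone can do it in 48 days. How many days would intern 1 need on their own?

24 days

Combined rate is 1/8 per day.
Known contribution: 1/16 + 1/48 = (3 + 1)/48 = 4/48 = 1/12 per day.
So intern 1's rate is 1/8 − 1/12 = 1/24, meaning 24 days alone.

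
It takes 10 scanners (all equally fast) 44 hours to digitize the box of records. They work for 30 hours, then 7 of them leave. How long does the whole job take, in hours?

One scanner does 1/440 of the job per hour.
After 30 hours with 10 scanners, 15/22 is done (7/22 left).
With 3 scanners the rate is 3/440, so the rest takes 7/22 ÷ 3/440 = 140/3 hours.
Total = 30 + 140/3 = 230/3 hours.

230/3 hours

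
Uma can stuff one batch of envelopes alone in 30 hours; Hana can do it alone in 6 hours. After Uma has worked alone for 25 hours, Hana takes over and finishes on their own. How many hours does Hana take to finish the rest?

1 hour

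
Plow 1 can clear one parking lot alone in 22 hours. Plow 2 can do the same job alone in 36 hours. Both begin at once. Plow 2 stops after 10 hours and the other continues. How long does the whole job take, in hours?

143/9 hours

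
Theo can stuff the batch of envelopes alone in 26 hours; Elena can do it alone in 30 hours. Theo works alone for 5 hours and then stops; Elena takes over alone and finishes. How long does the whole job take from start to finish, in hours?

In 5 hours Theo does 5/26 of the job, leaving 21/26.
Elena works at 1/30 per hour, so finishing takes 21/26 ÷ 1/30 = 315/13 hours.
Total time = 5 + 315/13 = 380/13 hours.

380/13 hours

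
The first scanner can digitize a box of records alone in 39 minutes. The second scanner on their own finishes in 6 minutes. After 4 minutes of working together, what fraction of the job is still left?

Combined rate: 1/39 + 1/6 = (2 + 13)/78 = 15/78 = 5/26 per minute.
In 4 minutes they complete 4·5/26 = 10/13 of the job.
So 3/13 remains.

3/13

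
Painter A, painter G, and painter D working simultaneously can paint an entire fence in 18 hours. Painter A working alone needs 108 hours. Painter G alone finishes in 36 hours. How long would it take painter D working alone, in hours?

54 hours

Combined rate is 1/18 per hour.
Known contribution: 1/108 + 1/36 = (1 + 3)/108 = 4/108 = 1/27 per hour.
So painter D's rate is 1/18 − 1/27 = 1/54, meaning 54 hours alone.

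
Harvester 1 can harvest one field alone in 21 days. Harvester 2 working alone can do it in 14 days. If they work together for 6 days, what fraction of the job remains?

2/7

Combined rate: 1/21 + 1/14 = (2 + 3)/42 = 5/42 per day.
In 6 days they complete 6·5/42 = 5/7 of the job.
So 2/7 remains.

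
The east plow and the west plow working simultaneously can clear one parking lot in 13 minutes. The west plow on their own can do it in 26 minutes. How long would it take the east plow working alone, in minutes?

26 minutes

Combined rate is 1/13 per minute.
Known contribution: 1/26 per minute.
So the east plow's rate is 1/13 − 1/26 = 1/26, meaning 26 minutes alone.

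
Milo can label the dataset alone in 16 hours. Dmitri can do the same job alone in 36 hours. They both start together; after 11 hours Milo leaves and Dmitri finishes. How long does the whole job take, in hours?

45/4 hours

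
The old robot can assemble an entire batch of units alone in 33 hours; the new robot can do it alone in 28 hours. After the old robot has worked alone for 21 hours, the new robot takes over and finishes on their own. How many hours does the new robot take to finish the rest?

112/11 hours

In 21 hours the old robot does 21/33 = 7/11 of the job, leaving 4/11.
The new robot works at 1/28 per hour, so finishing takes 4/11 ÷ 1/28 = 112/11 hours.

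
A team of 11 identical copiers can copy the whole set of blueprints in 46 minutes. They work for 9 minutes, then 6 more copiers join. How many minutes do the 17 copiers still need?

407/17 minutes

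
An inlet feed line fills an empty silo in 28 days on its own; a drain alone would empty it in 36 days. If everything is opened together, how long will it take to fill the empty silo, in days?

126 days

Net rate = 1/28 − 1/36 = (9 − 7)/252 = 2/252 = 1/126 per day.
Filling time = 1 ÷ (1/126) = 126 days.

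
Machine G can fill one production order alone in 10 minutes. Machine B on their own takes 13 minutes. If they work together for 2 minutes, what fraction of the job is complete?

23/65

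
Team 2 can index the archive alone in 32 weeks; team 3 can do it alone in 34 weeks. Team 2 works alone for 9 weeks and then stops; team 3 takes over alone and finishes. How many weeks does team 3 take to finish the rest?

391/16 weeks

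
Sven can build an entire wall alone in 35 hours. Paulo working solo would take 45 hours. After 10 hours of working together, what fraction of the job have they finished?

32/63

Combined rate: 1/35 + 1/45 = (9 + 7)/315 = 16/315 per hour.
In 10 hours they complete 10·16/315 = 32/63 of the job.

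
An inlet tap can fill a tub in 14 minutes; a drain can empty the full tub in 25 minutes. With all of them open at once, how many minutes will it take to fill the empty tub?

Net rate = 1/14 − 1/25 = (25 − 14)/350 = 11/350 per minute.
Filling time = 1 ÷ (11/350) = 350/11 minutes.

350/11 minutes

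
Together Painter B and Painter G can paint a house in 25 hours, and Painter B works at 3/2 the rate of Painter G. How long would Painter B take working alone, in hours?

Let Painter G's rate be r; then Painter B's rate is (3/2)r, so together (3/2 + 1)r = (5/2)r = 1/25.
Thus r = 2/125 per hour.
Painter G alone: 125/2 hours; Painter B alone: 125/3 hours.

125/3 hours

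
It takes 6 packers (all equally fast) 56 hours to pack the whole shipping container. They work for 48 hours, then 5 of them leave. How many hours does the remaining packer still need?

48 hours

One packer does 1/336 of the job per hour.
After 48 hours with 6 packers, 6/7 is done (1/7 left).
With 1 packer the rate is 1/336, so the rest takes 1/7 ÷ 1/336 = 48 hours.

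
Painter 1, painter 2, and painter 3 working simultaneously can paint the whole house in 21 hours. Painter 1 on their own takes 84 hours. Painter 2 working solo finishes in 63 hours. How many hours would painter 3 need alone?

252/5 hours

Combined rate is 1/21 per hour.
Known contribution: 1/84 + 1/63 = (3 + 4)/252 = 7/252 = 1/36 per hour.
So painter 3's rate is 1/21 − 1/36 = 5/252, meaning 252/5 hours alone.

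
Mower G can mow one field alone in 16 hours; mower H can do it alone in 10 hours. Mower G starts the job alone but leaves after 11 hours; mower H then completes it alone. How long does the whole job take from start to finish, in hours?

In 11 hours mower G does 11/16 of the job, leaving 5/16.
Mower H works at 1/10 per hour, so finishing takes 5/16 ÷ 1/10 = 25/8 hours.
Total time = 11 + 25/8 = 113/8 hours.

113/8 hours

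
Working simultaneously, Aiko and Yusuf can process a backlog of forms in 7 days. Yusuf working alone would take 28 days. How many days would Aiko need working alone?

Combined rate is 1/7 per day.
Known contribution: 1/28 per day.
So Aiko's rate is 1/7 − 1/28 = 3/28, meaning 28/3 days alone.

28/3 days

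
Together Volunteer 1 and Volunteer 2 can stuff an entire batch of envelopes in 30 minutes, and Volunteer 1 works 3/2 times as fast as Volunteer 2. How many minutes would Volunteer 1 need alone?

50 minutes

Let Volunteer 2's rate be r; then Volunteer 1's rate is (3/2)r, so together (3/2 + 1)r = (5/2)r = 1/30.
Thus r = 1/75 per minute.
Volunteer 2 alone: 75 minutes; Volunteer 1 alone: 50 minutes.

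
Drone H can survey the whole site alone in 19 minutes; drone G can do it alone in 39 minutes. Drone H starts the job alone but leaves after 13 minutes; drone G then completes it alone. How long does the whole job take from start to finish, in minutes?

481/19 minutes

In 13 minutes drone H does 13/19 of the job, leaving 6/19.
Drone G works at 1/39 per minute, so finishing takes 6/19 ÷ 1/39 = 234/19 minutes.
Total time = 13 + 234/19 = 481/19 minutes.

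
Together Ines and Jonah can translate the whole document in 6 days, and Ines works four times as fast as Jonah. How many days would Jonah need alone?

30 days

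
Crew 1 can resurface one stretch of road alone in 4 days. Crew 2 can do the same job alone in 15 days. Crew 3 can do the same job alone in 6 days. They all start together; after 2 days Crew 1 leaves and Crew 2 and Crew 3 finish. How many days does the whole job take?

15/7 days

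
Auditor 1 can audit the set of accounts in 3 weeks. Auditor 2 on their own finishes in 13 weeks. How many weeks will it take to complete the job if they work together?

39/16 weeks

Combined rate: 1/3 + 1/13 = (13 + 3)/39 = 16/39 per week.
Time = 1 ÷ (16/39) = 39/16 weeks.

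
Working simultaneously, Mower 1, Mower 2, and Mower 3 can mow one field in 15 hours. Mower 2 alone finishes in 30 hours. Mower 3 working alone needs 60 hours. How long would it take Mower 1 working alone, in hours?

60 hours

Combined rate is 1/15 per hour.
Known contribution: 1/30 + 1/60 = (2 + 1)/60 = 3/60 = 1/20 per hour.
So Mower 1's rate is 1/15 − 1/20 = 1/60, meaning 60 hours alone.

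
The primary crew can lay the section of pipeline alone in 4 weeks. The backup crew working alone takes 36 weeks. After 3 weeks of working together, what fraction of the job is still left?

Combined rate: 1/4 + 1/36 = (9 + 1)/36 = 10/36 = 5/18 per week.
In 3 weeks they complete 3·5/18 = 5/6 of the job.
So 1/6 remains.

1/6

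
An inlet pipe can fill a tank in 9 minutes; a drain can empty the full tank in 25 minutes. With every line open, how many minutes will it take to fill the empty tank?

Net rate = 1/9 − 1/25 = (25 − 9)/225 = 16/225 per minute.
Filling time = 1 ÷ (16/225) = 225/16 minutes.

225/16 minutes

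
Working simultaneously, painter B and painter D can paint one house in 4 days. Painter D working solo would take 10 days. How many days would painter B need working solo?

20/3 days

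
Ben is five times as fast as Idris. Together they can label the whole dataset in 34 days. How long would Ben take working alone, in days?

Let Idris's rate be r; then Ben's rate is 5r, so together (5 + 1)r = 6r = 1/34.
Thus r = 1/204 per day.
Idris alone: 204 days; Ben alone: 204/5 days.

204/5 days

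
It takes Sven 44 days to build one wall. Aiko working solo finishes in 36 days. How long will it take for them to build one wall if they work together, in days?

99/5 days

Combined rate: 1/44 + 1/36 = (9 + 11)/396 = 20/396 = 5/99 per day.
Time = 1 ÷ (5/99) = 99/5 days.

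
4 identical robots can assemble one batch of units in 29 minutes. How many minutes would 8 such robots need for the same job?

29/2 minutes

Total work is 4·29 = 116 robot-minutes.
With 8 robots: 116/8 = 29/2 minutes.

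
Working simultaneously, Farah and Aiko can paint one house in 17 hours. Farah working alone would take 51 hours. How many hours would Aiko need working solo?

51/2 hours

Combined rate is 1/17 per hour.
Known contribution: 1/51 per hour.
So Aiko's rate is 1/17 − 1/51 = 2/51, meaning 51/2 hours alone.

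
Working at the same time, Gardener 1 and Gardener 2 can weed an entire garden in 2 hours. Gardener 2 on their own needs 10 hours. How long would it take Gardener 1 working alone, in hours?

Combined rate is 1/2 per hour.
Known contribution: 1/10 per hour.
So Gardener 1's rate is 1/2 − 1/10 = 2/5, meaning 5/2 hours alone.

5/2 hours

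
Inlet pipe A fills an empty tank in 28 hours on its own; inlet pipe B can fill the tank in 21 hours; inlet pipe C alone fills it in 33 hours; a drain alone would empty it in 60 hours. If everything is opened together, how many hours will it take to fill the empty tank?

165/16 hours

Net rate = 1/28 + 1/21 + 1/33 − 1/60 = (165 + 220 + 140 − 77)/4620 = 448/4620 = 16/165 per hour.
Filling time = 1 ÷ (16/165) = 165/16 hours.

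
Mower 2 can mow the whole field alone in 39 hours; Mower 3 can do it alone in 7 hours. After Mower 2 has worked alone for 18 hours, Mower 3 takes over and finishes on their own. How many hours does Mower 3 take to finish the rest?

49/13 hours

In 18 hours Mower 2 does 18/39 = 6/13 of the job, leaving 7/13.
Mower 3 works at 1/7 per hour, so finishing takes 7/13 ÷ 1/7 = 49/13 hours.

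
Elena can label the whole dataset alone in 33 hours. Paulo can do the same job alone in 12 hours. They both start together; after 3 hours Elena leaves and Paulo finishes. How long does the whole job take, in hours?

In the first 3 hours the combined rate is 5/44, so 15/44 of the job is done, leaving 29/44.
After Elena leaves the rate is 1/12 per hour; the remaining 29/44 takes 87/11 hours.
Total = 3 + 87/11 = 120/11 hours.

120/11 hours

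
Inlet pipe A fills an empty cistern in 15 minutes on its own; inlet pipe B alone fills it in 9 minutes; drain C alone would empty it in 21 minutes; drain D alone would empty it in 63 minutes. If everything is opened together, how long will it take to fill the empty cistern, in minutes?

Net rate = 1/15 + 1/9 − 1/21 − 1/63 = (21 + 35 − 15 − 5)/315 = 36/315 = 4/35 per minute.
Filling time = 1 ÷ (4/35) = 35/4 minutes.

35/4 minutes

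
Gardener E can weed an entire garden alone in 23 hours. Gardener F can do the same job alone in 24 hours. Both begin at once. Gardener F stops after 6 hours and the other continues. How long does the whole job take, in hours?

In the first 6 hours the combined rate is 47/552, so 47/92 of the job is done, leaving 45/92.
After gardener F leaves the rate is 1/23 per hour; the remaining 45/92 takes 45/4 hours.
Total = 6 + 45/4 = 69/4 hours.

69/4 hours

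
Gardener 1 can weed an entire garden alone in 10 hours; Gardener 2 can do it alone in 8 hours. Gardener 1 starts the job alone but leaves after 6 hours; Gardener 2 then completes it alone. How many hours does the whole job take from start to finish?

In 6 hours Gardener 1 does 6/10 = 3/5 of the job, leaving 2/5.
Gardener 2 works at 1/8 per hour, so finishing takes 2/5 ÷ 1/8 = 16/5 hours.
Total time = 6 + 16/5 = 46/5 hours.

46/5 hours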